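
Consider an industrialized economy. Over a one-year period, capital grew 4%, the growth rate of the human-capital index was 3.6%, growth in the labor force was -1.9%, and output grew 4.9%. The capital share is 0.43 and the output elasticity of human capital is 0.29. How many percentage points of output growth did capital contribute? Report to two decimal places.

Contribution = share × growth = 0.43 × 4 = 1.72 pp.

1.72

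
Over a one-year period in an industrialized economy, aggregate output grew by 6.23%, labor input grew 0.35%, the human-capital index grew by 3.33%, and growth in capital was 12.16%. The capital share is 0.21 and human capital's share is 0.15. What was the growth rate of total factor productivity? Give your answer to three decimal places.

2.953%

Labor's share = 1 − 0.21 − 0.15 = 0.64.
Capital: 0.21 × 12.16 = 2.5536 pp.
The human-capital index: 0.15 × 3.33 = 0.4995 pp.
Labor input: 0.64 × 0.35 = 0.224 pp.
TFP growth = 6.23 − 3.2771 = 2.9529%.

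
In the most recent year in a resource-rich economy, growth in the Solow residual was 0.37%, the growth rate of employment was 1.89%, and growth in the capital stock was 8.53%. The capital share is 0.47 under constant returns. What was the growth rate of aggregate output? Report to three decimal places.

5.381%

Labor's share = 1 − 0.47 = 0.53.
The capital stock: 0.47 × 8.53 = 4.0091 pp.
Employment: 0.53 × 1.89 = 1.0017 pp.
Output growth = 0.37 + 5.0108 = 5.3808%.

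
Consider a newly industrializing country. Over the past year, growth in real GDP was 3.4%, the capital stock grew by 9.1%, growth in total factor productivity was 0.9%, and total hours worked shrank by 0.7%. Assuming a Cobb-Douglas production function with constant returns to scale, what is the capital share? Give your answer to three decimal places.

0.327

gY = gA + α·gK + (1−α)·gL, so gY − gA − gL = α(gK − gL).
3.4 − 0.9 + 0.7 = α × (9.1 − (-0.7)).
3.2 = 9.8 α, so α = 0.32653.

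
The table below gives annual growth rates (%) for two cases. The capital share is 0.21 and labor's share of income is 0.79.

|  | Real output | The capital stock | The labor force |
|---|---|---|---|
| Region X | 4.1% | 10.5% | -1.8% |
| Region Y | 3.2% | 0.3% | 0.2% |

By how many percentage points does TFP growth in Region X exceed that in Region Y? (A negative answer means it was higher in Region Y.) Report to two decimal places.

0.34 percentage points

Labor's share = 1 − 0.21 = 0.79.
Region X: TFP = 4.1 − 2.205 + 1.422 = 3.317%.
Region Y: TFP = 3.2 − 0.063 − 0.158 = 2.979%.
Difference = 3.317 − (2.979) = 0.338 pp.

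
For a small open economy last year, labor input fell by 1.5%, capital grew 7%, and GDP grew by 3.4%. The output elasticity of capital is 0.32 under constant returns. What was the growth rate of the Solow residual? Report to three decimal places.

The Solow residual growth was 2.180%.

Labor's share = 1 − 0.32 = 0.68.
Capital: 0.32 × 7 = 2.24 pp.
Labor input: 0.68 × (-1.5) = -1.02 pp.
TFP growth = 3.4 − 1.22 = 2.18%.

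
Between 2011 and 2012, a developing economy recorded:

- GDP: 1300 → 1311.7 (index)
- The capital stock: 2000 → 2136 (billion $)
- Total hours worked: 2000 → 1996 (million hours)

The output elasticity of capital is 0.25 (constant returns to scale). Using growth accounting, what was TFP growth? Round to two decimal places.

GDP growth = (1311.7 − 1300) / 1300 = 0.9%.
The capital stock growth = (2136 − 2000) / 2000 = 6.8%.
Total hours worked growth = (1996 − 2000) / 2000 = -0.2%.
Labor's share = 1 − 0.25 = 0.75.
The capital stock: 0.25 × 6.8 = 1.7 pp.
Total hours worked: 0.75 × (-0.2) = -0.15 pp.
TFP growth = 0.9 − 1.55 = -0.65%.

-0.65%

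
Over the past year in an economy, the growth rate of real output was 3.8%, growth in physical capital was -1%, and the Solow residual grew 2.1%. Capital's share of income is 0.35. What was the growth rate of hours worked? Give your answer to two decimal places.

Hours worked grew 3.15%.

Labor's share = 1 − 0.35 = 0.65.
gY = gA + 0.35×(-1) + 0.65×g.
0.65×g = 3.8 − 2.1 + 0.35 = 2.05.
g = 2.05 / 0.65 = 3.1538%.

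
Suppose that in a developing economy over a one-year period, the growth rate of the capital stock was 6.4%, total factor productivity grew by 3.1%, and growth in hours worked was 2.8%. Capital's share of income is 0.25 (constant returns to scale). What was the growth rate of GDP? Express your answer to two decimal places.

Labor's share = 1 − 0.25 = 0.75.
The capital stock: 0.25 × 6.4 = 1.6 pp.
Hours worked: 0.75 × 2.8 = 2.1 pp.
Output growth = 3.1 + 3.7 = 6.8%.

6.80%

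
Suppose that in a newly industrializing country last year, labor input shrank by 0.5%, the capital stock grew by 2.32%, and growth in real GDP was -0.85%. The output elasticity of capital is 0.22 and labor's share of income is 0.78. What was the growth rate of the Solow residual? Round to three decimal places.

-0.970%

Labor's share = 1 − 0.22 = 0.78.
The capital stock: 0.22 × 2.32 = 0.5104 pp.
Labor input: 0.78 × (-0.5) = -0.39 pp.
TFP growth = -0.85 − 0.1204 = -0.9704%.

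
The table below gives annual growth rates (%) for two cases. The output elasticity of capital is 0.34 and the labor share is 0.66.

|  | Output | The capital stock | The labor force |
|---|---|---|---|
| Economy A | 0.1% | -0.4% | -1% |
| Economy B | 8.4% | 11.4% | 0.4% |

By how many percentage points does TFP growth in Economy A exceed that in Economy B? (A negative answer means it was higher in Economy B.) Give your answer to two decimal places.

-3.36 percentage points

Labor's share = 1 − 0.34 = 0.66.
Economy A: TFP = 0.1 + 0.136 + 0.66 = 0.896%.
Economy B: TFP = 8.4 − 3.876 − 0.264 = 4.26%.
Difference = 0.896 − (4.26) = -3.364 pp.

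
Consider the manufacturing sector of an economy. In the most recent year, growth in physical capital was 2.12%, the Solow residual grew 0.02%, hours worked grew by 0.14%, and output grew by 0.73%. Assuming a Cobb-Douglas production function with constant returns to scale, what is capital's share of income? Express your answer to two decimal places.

gY = gA + α·gK + (1−α)·gL, so gY − gA − gL = α(gK − gL).
0.73 − 0.02 − 0.14 = α × (2.12 − 0.14).
0.57 = 1.98 α, so α = 0.2879.

Capital's share of income is 0.29.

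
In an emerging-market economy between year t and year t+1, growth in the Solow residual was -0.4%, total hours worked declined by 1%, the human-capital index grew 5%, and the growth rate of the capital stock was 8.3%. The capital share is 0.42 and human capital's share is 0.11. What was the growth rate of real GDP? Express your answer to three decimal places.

3.166%

Labor's share = 1 − 0.42 − 0.11 = 0.47.
The capital stock: 0.42 × 8.3 = 3.486 pp.
The human-capital index: 0.11 × 5 = 0.55 pp.
Total hours worked: 0.47 × (-1) = -0.47 pp.
Output growth = -0.4 + 3.566 = 3.166%.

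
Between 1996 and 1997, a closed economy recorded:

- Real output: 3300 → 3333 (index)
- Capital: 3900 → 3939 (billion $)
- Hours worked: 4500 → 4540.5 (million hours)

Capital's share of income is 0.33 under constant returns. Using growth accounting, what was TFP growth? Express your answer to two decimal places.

TFP growth was 0.07%.

Real output growth = (3333 − 3300) / 3300 = 1%.
Capital growth = (3939 − 3900) / 3900 = 1%.
Hours worked growth = (4540.5 − 4500) / 4500 = 0.9%.
Labor's share = 1 − 0.33 = 0.67.
Capital: 0.33 × 1 = 0.33 pp.
Hours worked: 0.67 × 0.9 = 0.603 pp.
TFP growth = 1 − 0.933 = 0.067%.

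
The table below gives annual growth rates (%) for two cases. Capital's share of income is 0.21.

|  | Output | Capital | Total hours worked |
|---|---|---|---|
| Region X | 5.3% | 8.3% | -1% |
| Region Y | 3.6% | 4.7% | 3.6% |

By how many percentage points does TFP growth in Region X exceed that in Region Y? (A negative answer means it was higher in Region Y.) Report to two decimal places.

Labor's share = 1 − 0.21 = 0.79.
Region X: TFP = 5.3 − 1.743 + 0.79 = 4.347%.
Region Y: TFP = 3.6 − 0.987 − 2.844 = -0.231%.
Difference = 4.347 − (-0.231) = 4.578 pp.

4.58 percentage points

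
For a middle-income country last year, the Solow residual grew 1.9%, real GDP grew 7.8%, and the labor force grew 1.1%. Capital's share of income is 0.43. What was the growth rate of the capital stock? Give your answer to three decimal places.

12.263%

Labor's share = 1 − 0.43 = 0.57.
gY = gA + 0.57×1.1 + 0.43×g.
0.43×g = 7.8 − 1.9 − 0.627 = 5.273.
g = 5.273 / 0.43 = 12.26279%.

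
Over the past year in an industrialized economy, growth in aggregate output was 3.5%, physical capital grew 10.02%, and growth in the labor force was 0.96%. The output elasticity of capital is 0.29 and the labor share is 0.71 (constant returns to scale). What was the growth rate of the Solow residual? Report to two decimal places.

-0.09%

Labor's share = 1 − 0.29 = 0.71.
Physical capital: 0.29 × 10.02 = 2.9058 pp.
The labor force: 0.71 × 0.96 = 0.6816 pp.
TFP growth = 3.5 − 3.5874 = -0.0874%.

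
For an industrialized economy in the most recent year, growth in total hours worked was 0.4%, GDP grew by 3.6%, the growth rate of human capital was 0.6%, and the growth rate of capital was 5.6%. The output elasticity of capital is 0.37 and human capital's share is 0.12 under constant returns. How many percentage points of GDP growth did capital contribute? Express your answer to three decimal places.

2.072

Contribution = share × growth = 0.37 × 5.6 = 2.072 pp.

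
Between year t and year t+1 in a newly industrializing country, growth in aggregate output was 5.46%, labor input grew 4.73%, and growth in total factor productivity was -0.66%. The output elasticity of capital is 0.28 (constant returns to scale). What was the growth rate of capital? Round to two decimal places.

Labor's share = 1 − 0.28 = 0.72.
gY = gA + 0.72×4.73 + 0.28×g.
0.28×g = 5.46 + 0.66 − 3.4056 = 2.7144.
g = 2.7144 / 0.28 = 9.6943%.

Capital grew 9.69%.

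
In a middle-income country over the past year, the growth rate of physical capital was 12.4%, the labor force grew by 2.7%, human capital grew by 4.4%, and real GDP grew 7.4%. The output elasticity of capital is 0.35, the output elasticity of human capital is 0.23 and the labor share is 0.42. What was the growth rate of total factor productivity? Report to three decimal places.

Labor's share = 1 − 0.35 − 0.23 = 0.42.
Physical capital: 0.35 × 12.4 = 4.34 pp.
Human capital: 0.23 × 4.4 = 1.012 pp.
The labor force: 0.42 × 2.7 = 1.134 pp.
TFP growth = 7.4 − 6.486 = 0.914%.

0.914%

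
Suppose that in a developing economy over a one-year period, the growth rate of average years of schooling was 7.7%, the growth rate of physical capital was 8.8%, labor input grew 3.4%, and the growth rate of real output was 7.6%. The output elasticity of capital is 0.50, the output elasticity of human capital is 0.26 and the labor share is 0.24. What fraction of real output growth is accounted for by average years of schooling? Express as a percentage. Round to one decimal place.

26.3%

Average years of schooling contributed 0.26 × 7.7 = 2.002 pp.
Share of growth = 2.002 / 7.6 × 100 = 26.342%.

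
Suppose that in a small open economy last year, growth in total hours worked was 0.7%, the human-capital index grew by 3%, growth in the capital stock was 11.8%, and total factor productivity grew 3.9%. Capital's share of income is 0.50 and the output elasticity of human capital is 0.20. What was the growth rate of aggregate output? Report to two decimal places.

Labor's share = 1 − 0.5 − 0.2 = 0.3.
The capital stock: 0.5 × 11.8 = 5.9 pp.
The human-capital index: 0.2 × 3 = 0.6 pp.
Total hours worked: 0.3 × 0.7 = 0.21 pp.
Output growth = 3.9 + 6.71 = 10.61%.

10.61%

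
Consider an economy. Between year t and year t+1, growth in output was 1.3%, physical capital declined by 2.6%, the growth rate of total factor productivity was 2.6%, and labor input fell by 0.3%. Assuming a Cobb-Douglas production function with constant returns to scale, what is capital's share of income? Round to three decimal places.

Capital's share of income is 0.435.

gY = gA + α·gK + (1−α)·gL, so gY − gA − gL = α(gK − gL).
1.3 − 2.6 + 0.3 = α × (-2.6 − (-0.3)).
-1 = -2.3 α, so α = 0.43478.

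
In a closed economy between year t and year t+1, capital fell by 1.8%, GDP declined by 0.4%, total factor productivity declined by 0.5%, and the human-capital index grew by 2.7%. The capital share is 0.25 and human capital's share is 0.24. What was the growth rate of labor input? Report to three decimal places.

Labor's share = 1 − 0.25 − 0.24 = 0.51.
gY = gA + 0.25×(-1.8) + 0.24×2.7 + 0.51×g.
0.51×g = -0.4 + 0.5 − 0.198 = -0.098.
g = -0.098 / 0.51 = -0.19216%.

-0.192%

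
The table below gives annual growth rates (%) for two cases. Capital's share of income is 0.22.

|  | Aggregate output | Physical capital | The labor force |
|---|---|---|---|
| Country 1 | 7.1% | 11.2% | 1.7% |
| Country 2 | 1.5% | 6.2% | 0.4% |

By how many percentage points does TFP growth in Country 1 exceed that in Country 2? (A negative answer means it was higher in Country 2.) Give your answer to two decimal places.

3.49 percentage points

Labor's share = 1 − 0.22 = 0.78.
Country 1: TFP = 7.1 − 2.464 − 1.326 = 3.31%.
Country 2: TFP = 1.5 − 1.364 − 0.312 = -0.176%.
Difference = 3.31 − (-0.176) = 3.486 pp.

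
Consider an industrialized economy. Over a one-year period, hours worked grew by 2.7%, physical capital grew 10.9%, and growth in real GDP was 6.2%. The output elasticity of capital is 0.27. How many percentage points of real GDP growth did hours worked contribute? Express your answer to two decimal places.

Labor's share = 1 − 0.27 = 0.73.
Contribution = share × growth = 0.73 × 2.7 = 1.971 pp.

1.97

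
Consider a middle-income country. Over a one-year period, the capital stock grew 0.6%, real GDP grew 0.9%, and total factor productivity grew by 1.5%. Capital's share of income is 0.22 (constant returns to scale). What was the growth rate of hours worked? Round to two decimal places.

Labor's share = 1 − 0.22 = 0.78.
gY = gA + 0.22×0.6 + 0.78×g.
0.78×g = 0.9 − 1.5 − 0.132 = -0.732.
g = -0.732 / 0.78 = -0.9385%.

-0.94%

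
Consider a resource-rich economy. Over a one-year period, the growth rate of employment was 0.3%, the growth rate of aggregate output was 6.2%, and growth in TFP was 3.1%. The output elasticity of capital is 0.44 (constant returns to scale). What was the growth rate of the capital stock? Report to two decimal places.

Labor's share = 1 − 0.44 = 0.56.
gY = gA + 0.56×0.3 + 0.44×g.
0.44×g = 6.2 − 3.1 − 0.168 = 2.932.
g = 2.932 / 0.44 = 6.6636%.

6.66%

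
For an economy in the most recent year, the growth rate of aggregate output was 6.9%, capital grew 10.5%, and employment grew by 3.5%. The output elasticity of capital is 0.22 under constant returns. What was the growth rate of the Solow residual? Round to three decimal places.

1.860%

Labor's share = 1 − 0.22 = 0.78.
Capital: 0.22 × 10.5 = 2.31 pp.
Employment: 0.78 × 3.5 = 2.73 pp.
TFP growth = 6.9 − 5.04 = 1.86%.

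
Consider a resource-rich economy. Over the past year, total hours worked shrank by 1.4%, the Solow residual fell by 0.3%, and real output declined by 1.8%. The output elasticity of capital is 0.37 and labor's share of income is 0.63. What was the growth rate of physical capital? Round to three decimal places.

Labor's share = 1 − 0.37 = 0.63.
gY = gA + 0.63×(-1.4) + 0.37×g.
0.37×g = -1.8 + 0.3 + 0.882 = -0.618.
g = -0.618 / 0.37 = -1.67027%.

-1.670%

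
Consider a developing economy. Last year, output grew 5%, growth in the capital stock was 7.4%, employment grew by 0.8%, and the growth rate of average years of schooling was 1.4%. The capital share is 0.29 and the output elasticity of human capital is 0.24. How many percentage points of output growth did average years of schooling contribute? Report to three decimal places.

Contribution = share × growth = 0.24 × 1.4 = 0.336 pp.

0.336 pp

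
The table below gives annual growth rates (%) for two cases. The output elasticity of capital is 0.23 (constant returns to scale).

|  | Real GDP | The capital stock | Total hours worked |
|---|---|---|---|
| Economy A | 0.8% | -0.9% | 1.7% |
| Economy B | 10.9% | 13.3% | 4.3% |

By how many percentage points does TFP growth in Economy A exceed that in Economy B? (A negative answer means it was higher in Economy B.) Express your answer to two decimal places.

Labor's share = 1 − 0.23 = 0.77.
Economy A: TFP = 0.8 + 0.207 − 1.309 = -0.302%.
Economy B: TFP = 10.9 − 3.059 − 3.311 = 4.53%.
Difference = -0.302 − (4.53) = -4.832 pp.

-4.83 percentage points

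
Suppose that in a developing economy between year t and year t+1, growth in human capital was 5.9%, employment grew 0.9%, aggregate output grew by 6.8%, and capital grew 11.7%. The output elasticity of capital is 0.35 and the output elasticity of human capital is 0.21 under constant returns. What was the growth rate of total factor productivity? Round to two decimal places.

1.07%

Labor's share = 1 − 0.35 − 0.21 = 0.44.
Capital: 0.35 × 11.7 = 4.095 pp.
Human capital: 0.21 × 5.9 = 1.239 pp.
Employment: 0.44 × 0.9 = 0.396 pp.
TFP growth = 6.8 − 5.73 = 1.07%.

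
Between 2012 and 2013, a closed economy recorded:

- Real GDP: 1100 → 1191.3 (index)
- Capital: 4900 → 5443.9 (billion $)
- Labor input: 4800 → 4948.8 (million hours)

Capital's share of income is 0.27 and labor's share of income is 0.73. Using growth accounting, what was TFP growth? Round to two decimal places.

TFP growth was 3.04%.

Real GDP growth = (1191.3 − 1100) / 1100 = 8.3%.
Capital growth = (5443.9 − 4900) / 4900 = 11.1%.
Labor input growth = (4948.8 − 4800) / 4800 = 3.1%.
Labor's share = 1 − 0.27 = 0.73.
Capital: 0.27 × 11.1 = 2.997 pp.
Labor input: 0.73 × 3.1 = 2.263 pp.
TFP growth = 8.3 − 5.26 = 3.04%.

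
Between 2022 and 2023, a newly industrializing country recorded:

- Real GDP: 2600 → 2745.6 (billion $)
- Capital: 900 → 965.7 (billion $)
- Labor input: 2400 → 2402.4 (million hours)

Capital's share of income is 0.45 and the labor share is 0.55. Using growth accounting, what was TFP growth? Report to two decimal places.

2.26%

Real GDP growth = (2745.6 − 2600) / 2600 = 5.6%.
Capital growth = (965.7 − 900) / 900 = 7.3%.
Labor input growth = (2402.4 − 2400) / 2400 = 0.1%.
Labor's share = 1 − 0.45 = 0.55.
Capital: 0.45 × 7.3 = 3.285 pp.
Labor input: 0.55 × 0.1 = 0.055 pp.
TFP growth = 5.6 − 3.34 = 2.26%.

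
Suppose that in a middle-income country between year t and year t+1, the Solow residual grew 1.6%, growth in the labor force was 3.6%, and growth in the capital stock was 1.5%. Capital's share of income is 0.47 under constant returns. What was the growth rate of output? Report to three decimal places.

Labor's share = 1 − 0.47 = 0.53.
The capital stock: 0.47 × 1.5 = 0.705 pp.
The labor force: 0.53 × 3.6 = 1.908 pp.
Output growth = 1.6 + 2.613 = 4.213%.

Output growth was 4.213%.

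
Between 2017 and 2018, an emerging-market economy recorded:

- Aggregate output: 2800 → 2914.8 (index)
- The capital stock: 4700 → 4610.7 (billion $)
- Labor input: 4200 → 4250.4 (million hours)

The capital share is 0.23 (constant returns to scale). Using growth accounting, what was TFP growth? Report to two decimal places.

3.61%

Aggregate output growth = (2914.8 − 2800) / 2800 = 4.1%.
The capital stock growth = (4610.7 − 4700) / 4700 = -1.9%.
Labor input growth = (4250.4 − 4200) / 4200 = 1.2%.
Labor's share = 1 − 0.23 = 0.77.
The capital stock: 0.23 × (-1.9) = -0.437 pp.
Labor input: 0.77 × 1.2 = 0.924 pp.
TFP growth = 4.1 − 0.487 = 3.613%.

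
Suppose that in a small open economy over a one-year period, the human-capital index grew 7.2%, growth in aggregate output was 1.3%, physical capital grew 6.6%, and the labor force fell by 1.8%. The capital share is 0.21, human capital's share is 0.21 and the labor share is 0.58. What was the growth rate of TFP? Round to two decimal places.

Labor's share = 1 − 0.21 − 0.21 = 0.58.
Physical capital: 0.21 × 6.6 = 1.386 pp.
The human-capital index: 0.21 × 7.2 = 1.512 pp.
The labor force: 0.58 × (-1.8) = -1.044 pp.
TFP growth = 1.3 − 1.854 = -0.554%.

-0.55%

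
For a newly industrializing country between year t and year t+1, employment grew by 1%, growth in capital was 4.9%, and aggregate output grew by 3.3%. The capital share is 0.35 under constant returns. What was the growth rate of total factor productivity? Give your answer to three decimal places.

Labor's share = 1 − 0.35 = 0.65.
Capital: 0.35 × 4.9 = 1.715 pp.
Employment: 0.65 × 1 = 0.65 pp.
TFP growth = 3.3 − 2.365 = 0.935%.

Total factor productivity grew 0.935%.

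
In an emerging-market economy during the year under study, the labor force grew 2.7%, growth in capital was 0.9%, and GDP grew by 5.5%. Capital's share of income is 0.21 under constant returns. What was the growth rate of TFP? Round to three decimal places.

TFP growth was 3.178%.

Labor's share = 1 − 0.21 = 0.79.
Capital: 0.21 × 0.9 = 0.189 pp.
The labor force: 0.79 × 2.7 = 2.133 pp.
TFP growth = 5.5 − 2.322 = 3.178%.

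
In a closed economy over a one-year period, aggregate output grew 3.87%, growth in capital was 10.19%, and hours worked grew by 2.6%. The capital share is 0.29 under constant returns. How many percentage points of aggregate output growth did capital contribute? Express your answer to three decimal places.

2.955 pp

Contribution = share × growth = 0.29 × 10.19 = 2.9551 pp.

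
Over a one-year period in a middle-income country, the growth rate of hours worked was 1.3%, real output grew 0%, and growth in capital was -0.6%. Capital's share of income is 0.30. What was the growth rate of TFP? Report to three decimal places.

Labor's share = 1 − 0.3 = 0.7.
Capital: 0.3 × (-0.6) = -0.18 pp.
Hours worked: 0.7 × 1.3 = 0.91 pp.
TFP growth = 0 − 0.73 = -0.73%.

-0.730%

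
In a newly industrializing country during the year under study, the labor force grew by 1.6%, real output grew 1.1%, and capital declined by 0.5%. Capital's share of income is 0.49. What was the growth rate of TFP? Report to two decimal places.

Labor's share = 1 − 0.49 = 0.51.
Capital: 0.49 × (-0.5) = -0.245 pp.
The labor force: 0.51 × 1.6 = 0.816 pp.
TFP growth = 1.1 − 0.571 = 0.529%.

0.53%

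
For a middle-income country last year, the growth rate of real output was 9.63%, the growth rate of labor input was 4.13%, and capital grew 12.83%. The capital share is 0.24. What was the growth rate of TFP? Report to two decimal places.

TFP grew 3.41%.

Labor's share = 1 − 0.24 = 0.76.
Capital: 0.24 × 12.83 = 3.0792 pp.
Labor input: 0.76 × 4.13 = 3.1388 pp.
TFP growth = 9.63 − 6.218 = 3.412%.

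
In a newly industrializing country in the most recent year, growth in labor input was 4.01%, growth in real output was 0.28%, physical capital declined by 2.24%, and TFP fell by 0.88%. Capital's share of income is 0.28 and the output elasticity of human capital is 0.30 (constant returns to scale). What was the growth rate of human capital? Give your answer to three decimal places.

Labor's share = 1 − 0.28 − 0.3 = 0.42.
gY = gA + 0.28×(-2.24) + 0.42×4.01 + 0.3×g.
0.3×g = 0.28 + 0.88 − 1.057 = 0.103.
g = 0.103 / 0.3 = 0.34333%.

0.343%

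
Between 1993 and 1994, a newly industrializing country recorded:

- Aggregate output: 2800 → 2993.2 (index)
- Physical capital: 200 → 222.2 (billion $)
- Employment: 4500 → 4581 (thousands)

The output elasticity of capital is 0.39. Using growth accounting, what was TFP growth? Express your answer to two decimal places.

Aggregate output growth = (2993.2 − 2800) / 2800 = 6.9%.
Physical capital growth = (222.2 − 200) / 200 = 11.1%.
Employment growth = (4581 − 4500) / 4500 = 1.8%.
Labor's share = 1 − 0.39 = 0.61.
Physical capital: 0.39 × 11.1 = 4.329 pp.
Employment: 0.61 × 1.8 = 1.098 pp.
TFP growth = 6.9 − 5.427 = 1.473%.

1.47%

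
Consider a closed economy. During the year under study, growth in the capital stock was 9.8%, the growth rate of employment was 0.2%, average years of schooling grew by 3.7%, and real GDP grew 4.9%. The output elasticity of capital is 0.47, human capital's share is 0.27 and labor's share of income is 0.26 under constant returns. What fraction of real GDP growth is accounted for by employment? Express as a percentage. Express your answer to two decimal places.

1.06%

Labor's share = 1 − 0.47 − 0.27 = 0.26.
Employment contributed 0.26 × 0.2 = 0.052 pp.
Share of growth = 0.052 / 4.9 × 100 = 1.0612%.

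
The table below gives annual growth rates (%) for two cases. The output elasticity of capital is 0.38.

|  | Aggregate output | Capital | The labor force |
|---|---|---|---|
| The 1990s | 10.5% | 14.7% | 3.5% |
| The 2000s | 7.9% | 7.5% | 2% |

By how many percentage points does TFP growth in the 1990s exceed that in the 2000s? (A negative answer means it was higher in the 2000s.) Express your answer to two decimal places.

Labor's share = 1 − 0.38 = 0.62.
The 1990s: TFP = 10.5 − 5.586 − 2.17 = 2.744%.
The 2000s: TFP = 7.9 − 2.85 − 1.24 = 3.81%.
Difference = 2.744 − (3.81) = -1.066 pp.

-1.07 percentage points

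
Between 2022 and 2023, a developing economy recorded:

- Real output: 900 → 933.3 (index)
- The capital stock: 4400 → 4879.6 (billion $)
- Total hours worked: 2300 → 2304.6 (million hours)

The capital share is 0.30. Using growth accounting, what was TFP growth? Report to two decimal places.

Real output growth = (933.3 − 900) / 900 = 3.7%.
The capital stock growth = (4879.6 − 4400) / 4400 = 10.9%.
Total hours worked growth = (2304.6 − 2300) / 2300 = 0.2%.
Labor's share = 1 − 0.3 = 0.7.
The capital stock: 0.3 × 10.9 = 3.27 pp.
Total hours worked: 0.7 × 0.2 = 0.14 pp.
TFP growth = 3.7 − 3.41 = 0.29%.

0.29%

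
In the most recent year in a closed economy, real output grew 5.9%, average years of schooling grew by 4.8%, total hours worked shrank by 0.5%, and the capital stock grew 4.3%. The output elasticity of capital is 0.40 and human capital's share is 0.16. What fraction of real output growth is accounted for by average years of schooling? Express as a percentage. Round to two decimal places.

Average years of schooling contributed 0.16 × 4.8 = 0.768 pp.
Share of growth = 0.768 / 5.9 × 100 = 13.0169%.

13.02%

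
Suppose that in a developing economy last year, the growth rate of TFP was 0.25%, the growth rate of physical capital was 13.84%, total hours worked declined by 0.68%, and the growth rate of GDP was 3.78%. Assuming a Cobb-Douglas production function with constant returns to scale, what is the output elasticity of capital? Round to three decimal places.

0.290

gY = gA + α·gK + (1−α)·gL, so gY − gA − gL = α(gK − gL).
3.78 − 0.25 + 0.68 = α × (13.84 − (-0.68)).
4.21 = 14.52 α, so α = 0.28994.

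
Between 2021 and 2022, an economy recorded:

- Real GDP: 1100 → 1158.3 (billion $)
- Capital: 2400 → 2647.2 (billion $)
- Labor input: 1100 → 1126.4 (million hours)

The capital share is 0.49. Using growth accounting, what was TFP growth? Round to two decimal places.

-0.97%

Real GDP growth = (1158.3 − 1100) / 1100 = 5.3%.
Capital growth = (2647.2 − 2400) / 2400 = 10.3%.
Labor input growth = (1126.4 − 1100) / 1100 = 2.4%.
Labor's share = 1 − 0.49 = 0.51.
Capital: 0.49 × 10.3 = 5.047 pp.
Labor input: 0.51 × 2.4 = 1.224 pp.
TFP growth = 5.3 − 6.271 = -0.971%.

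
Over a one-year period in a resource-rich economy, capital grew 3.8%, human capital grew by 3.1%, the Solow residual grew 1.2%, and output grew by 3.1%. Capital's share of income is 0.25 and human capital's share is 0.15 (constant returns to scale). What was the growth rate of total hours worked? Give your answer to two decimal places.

0.81%

Labor's share = 1 − 0.25 − 0.15 = 0.6.
gY = gA + 0.25×3.8 + 0.15×3.1 + 0.6×g.
0.6×g = 3.1 − 1.2 − 1.415 = 0.485.
g = 0.485 / 0.6 = 0.8083%.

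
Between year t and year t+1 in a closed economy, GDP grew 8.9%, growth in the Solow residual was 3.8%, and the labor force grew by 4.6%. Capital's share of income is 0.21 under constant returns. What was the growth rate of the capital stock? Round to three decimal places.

The capital stock grew 6.981%.

Labor's share = 1 − 0.21 = 0.79.
gY = gA + 0.79×4.6 + 0.21×g.
0.21×g = 8.9 − 3.8 − 3.634 = 1.466.
g = 1.466 / 0.21 = 6.98095%.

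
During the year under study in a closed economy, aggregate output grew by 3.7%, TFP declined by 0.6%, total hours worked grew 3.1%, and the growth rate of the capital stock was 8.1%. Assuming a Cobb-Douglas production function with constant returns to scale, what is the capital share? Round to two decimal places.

gY = gA + α·gK + (1−α)·gL, so gY − gA − gL = α(gK − gL).
3.7 + 0.6 − 3.1 = α × (8.1 − 3.1).
1.2 = 5 α, so α = 0.24.

The capital share is 0.24.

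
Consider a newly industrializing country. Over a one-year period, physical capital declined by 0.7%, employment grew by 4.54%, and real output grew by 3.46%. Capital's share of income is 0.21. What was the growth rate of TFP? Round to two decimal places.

Labor's share = 1 − 0.21 = 0.79.
Physical capital: 0.21 × (-0.7) = -0.147 pp.
Employment: 0.79 × 4.54 = 3.5866 pp.
TFP growth = 3.46 − 3.4396 = 0.0204%.

0.02%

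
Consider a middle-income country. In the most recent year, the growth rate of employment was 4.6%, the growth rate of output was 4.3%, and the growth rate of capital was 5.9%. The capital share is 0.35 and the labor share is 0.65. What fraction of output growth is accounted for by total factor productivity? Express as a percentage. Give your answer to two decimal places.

Labor's share = 1 − 0.35 = 0.65.
Capital: 0.35 × 5.9 = 2.065 pp.
Employment: 0.65 × 4.6 = 2.99 pp.
TFP growth = 4.3 − 5.055 = -0.755%.
TFP share of growth = -0.755 / 4.3 × 100 = -17.5581%.

Total factor productivity accounted for -17.56% of growth.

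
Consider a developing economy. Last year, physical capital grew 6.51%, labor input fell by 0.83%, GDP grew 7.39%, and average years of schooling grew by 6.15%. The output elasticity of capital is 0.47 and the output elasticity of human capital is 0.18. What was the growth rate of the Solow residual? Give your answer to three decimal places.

Labor's share = 1 − 0.47 − 0.18 = 0.35.
Physical capital: 0.47 × 6.51 = 3.0597 pp.
Average years of schooling: 0.18 × 6.15 = 1.107 pp.
Labor input: 0.35 × (-0.83) = -0.2905 pp.
TFP growth = 7.39 − 3.8762 = 3.5138%.

3.514%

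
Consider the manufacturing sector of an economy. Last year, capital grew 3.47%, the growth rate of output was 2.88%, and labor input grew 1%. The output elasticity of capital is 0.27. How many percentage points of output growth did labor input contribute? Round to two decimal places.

0.73 percentage points

Labor's share = 1 − 0.27 = 0.73.
Contribution = share × growth = 0.73 × 1 = 0.73 pp.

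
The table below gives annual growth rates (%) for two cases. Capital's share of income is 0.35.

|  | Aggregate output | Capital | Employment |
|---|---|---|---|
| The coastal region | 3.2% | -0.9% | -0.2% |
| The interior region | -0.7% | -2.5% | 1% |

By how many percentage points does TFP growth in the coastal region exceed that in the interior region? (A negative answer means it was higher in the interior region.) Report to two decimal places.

4.12 percentage points

Labor's share = 1 − 0.35 = 0.65.
The coastal region: TFP = 3.2 + 0.315 + 0.13 = 3.645%.
The interior region: TFP = -0.7 + 0.875 − 0.65 = -0.475%.
Difference = 3.645 − (-0.475) = 4.12 pp.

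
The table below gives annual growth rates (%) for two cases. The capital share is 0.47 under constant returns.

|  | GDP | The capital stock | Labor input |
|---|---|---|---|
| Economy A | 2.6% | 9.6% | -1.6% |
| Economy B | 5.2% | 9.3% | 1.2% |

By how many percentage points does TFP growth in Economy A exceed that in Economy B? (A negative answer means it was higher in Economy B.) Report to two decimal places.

-1.26 percentage points

Labor's share = 1 − 0.47 = 0.53.
Economy A: TFP = 2.6 − 4.512 + 0.848 = -1.064%.
Economy B: TFP = 5.2 − 4.371 − 0.636 = 0.193%.
Difference = -1.064 − (0.193) = -1.257 pp.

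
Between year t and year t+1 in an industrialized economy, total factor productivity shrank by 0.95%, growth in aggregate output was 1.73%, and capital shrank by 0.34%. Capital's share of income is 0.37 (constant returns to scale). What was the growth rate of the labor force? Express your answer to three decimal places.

The labor force growth was 4.454%.

Labor's share = 1 − 0.37 = 0.63.
gY = gA + 0.37×(-0.34) + 0.63×g.
0.63×g = 1.73 + 0.95 + 0.1258 = 2.8058.
g = 2.8058 / 0.63 = 4.45365%.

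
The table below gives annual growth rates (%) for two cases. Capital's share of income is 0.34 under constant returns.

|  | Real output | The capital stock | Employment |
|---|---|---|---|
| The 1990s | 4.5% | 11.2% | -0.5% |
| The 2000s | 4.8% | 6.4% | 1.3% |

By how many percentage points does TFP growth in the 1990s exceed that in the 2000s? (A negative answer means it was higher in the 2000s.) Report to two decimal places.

-0.74 percentage points

Labor's share = 1 − 0.34 = 0.66.
The 1990s: TFP = 4.5 − 3.808 + 0.33 = 1.022%.
The 2000s: TFP = 4.8 − 2.176 − 0.858 = 1.766%.
Difference = 1.022 − (1.766) = -0.744 pp.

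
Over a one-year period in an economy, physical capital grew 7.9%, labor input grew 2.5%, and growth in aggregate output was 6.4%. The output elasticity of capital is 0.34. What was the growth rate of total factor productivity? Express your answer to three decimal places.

Labor's share = 1 − 0.34 = 0.66.
Physical capital: 0.34 × 7.9 = 2.686 pp.
Labor input: 0.66 × 2.5 = 1.65 pp.
TFP growth = 6.4 − 4.336 = 2.064%.

2.064%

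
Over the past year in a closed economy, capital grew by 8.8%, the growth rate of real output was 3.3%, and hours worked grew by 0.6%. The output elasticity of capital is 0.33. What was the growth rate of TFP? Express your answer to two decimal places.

Labor's share = 1 − 0.33 = 0.67.
Capital: 0.33 × 8.8 = 2.904 pp.
Hours worked: 0.67 × 0.6 = 0.402 pp.
TFP growth = 3.3 − 3.306 = -0.006%.

-0.01%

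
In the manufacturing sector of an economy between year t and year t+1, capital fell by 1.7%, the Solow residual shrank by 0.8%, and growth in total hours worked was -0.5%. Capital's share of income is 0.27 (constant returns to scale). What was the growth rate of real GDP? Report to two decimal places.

Labor's share = 1 − 0.27 = 0.73.
Capital: 0.27 × (-1.7) = -0.459 pp.
Total hours worked: 0.73 × (-0.5) = -0.365 pp.
Output growth = -0.8 + (-0.824) = -1.624%.

-1.62%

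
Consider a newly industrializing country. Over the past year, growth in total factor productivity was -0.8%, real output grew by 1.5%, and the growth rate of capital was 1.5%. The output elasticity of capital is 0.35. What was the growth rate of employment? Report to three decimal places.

Employment grew 2.731%.

Labor's share = 1 − 0.35 = 0.65.
gY = gA + 0.35×1.5 + 0.65×g.
0.65×g = 1.5 + 0.8 − 0.525 = 1.775.
g = 1.775 / 0.65 = 2.73077%.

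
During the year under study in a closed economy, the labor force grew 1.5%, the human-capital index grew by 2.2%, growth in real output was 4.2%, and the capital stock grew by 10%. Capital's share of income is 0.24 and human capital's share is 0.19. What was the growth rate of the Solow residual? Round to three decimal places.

The Solow residual growth was 0.527%.

Labor's share = 1 − 0.24 − 0.19 = 0.57.
The capital stock: 0.24 × 10 = 2.4 pp.
The human-capital index: 0.19 × 2.2 = 0.418 pp.
The labor force: 0.57 × 1.5 = 0.855 pp.
TFP growth = 4.2 − 3.673 = 0.527%.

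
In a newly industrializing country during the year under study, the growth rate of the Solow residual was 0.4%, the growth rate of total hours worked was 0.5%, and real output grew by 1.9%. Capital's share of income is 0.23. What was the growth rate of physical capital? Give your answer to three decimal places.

Labor's share = 1 − 0.23 = 0.77.
gY = gA + 0.77×0.5 + 0.23×g.
0.23×g = 1.9 − 0.4 − 0.385 = 1.115.
g = 1.115 / 0.23 = 4.84783%.

Physical capital growth was 4.848%.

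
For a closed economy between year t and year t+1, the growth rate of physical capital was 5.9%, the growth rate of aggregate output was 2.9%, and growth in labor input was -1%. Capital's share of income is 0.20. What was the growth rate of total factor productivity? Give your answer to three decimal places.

Labor's share = 1 − 0.2 = 0.8.
Physical capital: 0.2 × 5.9 = 1.18 pp.
Labor input: 0.8 × (-1) = -0.8 pp.
TFP growth = 2.9 − 0.38 = 2.52%.

Total factor productivity growth was 2.520%.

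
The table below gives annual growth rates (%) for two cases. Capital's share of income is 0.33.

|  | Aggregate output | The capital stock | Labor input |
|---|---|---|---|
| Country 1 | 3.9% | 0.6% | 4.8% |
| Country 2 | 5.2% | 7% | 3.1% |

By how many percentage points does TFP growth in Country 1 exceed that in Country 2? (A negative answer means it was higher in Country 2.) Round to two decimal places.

Labor's share = 1 − 0.33 = 0.67.
Country 1: TFP = 3.9 − 0.198 − 3.216 = 0.486%.
Country 2: TFP = 5.2 − 2.31 − 2.077 = 0.813%.
Difference = 0.486 − (0.813) = -0.327 pp.

-0.33 percentage points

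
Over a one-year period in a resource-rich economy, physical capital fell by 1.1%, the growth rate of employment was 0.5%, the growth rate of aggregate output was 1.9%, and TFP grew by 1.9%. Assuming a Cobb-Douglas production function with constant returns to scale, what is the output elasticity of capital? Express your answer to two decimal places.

The output elasticity of capital is 0.31.

gY = gA + α·gK + (1−α)·gL, so gY − gA − gL = α(gK − gL).
1.9 − 1.9 − 0.5 = α × (-1.1 − 0.5).
-0.5 = -1.6 α, so α = 0.3125.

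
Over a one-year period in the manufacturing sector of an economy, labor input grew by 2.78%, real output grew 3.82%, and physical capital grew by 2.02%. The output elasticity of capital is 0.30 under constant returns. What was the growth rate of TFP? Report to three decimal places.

TFP growth was 1.268%.

Labor's share = 1 − 0.3 = 0.7.
Physical capital: 0.3 × 2.02 = 0.606 pp.
Labor input: 0.7 × 2.78 = 1.946 pp.
TFP growth = 3.82 − 2.552 = 1.268%.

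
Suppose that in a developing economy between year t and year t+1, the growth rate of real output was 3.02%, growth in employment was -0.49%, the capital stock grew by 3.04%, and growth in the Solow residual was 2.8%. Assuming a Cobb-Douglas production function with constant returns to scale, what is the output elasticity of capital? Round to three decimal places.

α = 0.201

gY = gA + α·gK + (1−α)·gL, so gY − gA − gL = α(gK − gL).
3.02 − 2.8 + 0.49 = α × (3.04 − (-0.49)).
0.71 = 3.53 α, so α = 0.20113.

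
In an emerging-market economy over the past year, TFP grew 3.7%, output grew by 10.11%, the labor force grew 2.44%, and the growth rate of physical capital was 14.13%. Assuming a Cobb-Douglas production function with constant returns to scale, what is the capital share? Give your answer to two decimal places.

gY = gA + α·gK + (1−α)·gL, so gY − gA − gL = α(gK − gL).
10.11 − 3.7 − 2.44 = α × (14.13 − 2.44).
3.97 = 11.69 α, so α = 0.3396.

0.34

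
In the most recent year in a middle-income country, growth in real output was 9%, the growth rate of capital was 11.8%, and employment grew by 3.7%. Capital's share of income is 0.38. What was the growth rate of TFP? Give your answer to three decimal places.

Labor's share = 1 − 0.38 = 0.62.
Capital: 0.38 × 11.8 = 4.484 pp.
Employment: 0.62 × 3.7 = 2.294 pp.
TFP growth = 9 − 6.778 = 2.222%.

2.222%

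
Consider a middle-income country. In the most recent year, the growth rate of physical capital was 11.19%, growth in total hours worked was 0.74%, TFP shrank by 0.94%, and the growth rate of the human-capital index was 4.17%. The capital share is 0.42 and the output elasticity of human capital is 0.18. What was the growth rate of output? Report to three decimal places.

Labor's share = 1 − 0.42 − 0.18 = 0.4.
Physical capital: 0.42 × 11.19 = 4.6998 pp.
The human-capital index: 0.18 × 4.17 = 0.7506 pp.
Total hours worked: 0.4 × 0.74 = 0.296 pp.
Output growth = -0.94 + 5.7464 = 4.8064%.

4.806%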